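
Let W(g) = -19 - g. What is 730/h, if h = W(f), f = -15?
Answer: -365/2 ≈ -182.50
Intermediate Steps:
h = -4 (h = -19 - 1*(-15) = -19 + 15 = -4)
730/h = 730/(-4) = 730*(-1/4) = -365/2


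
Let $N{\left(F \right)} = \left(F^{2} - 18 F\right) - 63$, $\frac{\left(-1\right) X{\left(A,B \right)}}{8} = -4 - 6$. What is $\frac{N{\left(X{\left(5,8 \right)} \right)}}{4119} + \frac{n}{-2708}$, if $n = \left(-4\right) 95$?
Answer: $\frac{3706574}{2788563} \approx 1.3292$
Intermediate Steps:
$X{\left(A,B \right)} = 80$ ($X{\left(A,B \right)} = - 8 \left(-4 - 6\right) = \left(-8\right) \left(-10\right) = 80$)
$N{\left(F \right)} = -63 + F^{2} - 18 F$
$n = -380$
$\frac{N{\left(X{\left(5,8 \right)} \right)}}{4119} + \frac{n}{-2708} = \frac{-63 + 80^{2} - 1440}{4119} - \frac{380}{-2708} = \left(-63 + 6400 - 1440\right) \frac{1}{4119} - - \frac{95}{677} = 4897 \cdot \frac{1}{4119} + \frac{95}{677} = \frac{4897}{4119} + \frac{95}{677} = \frac{3706574}{2788563}$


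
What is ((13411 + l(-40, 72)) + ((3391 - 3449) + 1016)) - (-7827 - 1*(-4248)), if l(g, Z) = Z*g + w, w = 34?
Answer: 15102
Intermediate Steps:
l(g, Z) = 34 + Z*g (l(g, Z) = Z*g + 34 = 34 + Z*g)
((13411 + l(-40, 72)) + ((3391 - 3449) + 1016)) - (-7827 - 1*(-4248)) = ((13411 + (34 + 72*(-40))) + ((3391 - 3449) + 1016)) - (-7827 - 1*(-4248)) = ((13411 + (34 - 2880)) + (-58 + 1016)) - (-7827 + 4248) = ((13411 - 2846) + 958) - 1*(-3579) = (10565 + 958) + 3579 = 11523 + 3579 = 15102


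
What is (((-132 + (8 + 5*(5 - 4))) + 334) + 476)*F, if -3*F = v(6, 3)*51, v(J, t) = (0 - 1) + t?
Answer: -23494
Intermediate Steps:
v(J, t) = -1 + t
F = -34 (F = -(-1 + 3)*51/3 = -2*51/3 = -⅓*102 = -34)
(((-132 + (8 + 5*(5 - 4))) + 334) + 476)*F = (((-132 + (8 + 5*(5 - 4))) + 334) + 476)*(-34) = (((-132 + (8 + 5*1)) + 334) + 476)*(-34) = (((-132 + (8 + 5)) + 334) + 476)*(-34) = (((-132 + 13) + 334) + 476)*(-34) = ((-119 + 334) + 476)*(-34) = (215 + 476)*(-34) = 691*(-34) = -23494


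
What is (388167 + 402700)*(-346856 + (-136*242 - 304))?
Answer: -300586402424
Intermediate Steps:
(388167 + 402700)*(-346856 + (-136*242 - 304)) = 790867*(-346856 + (-32912 - 304)) = 790867*(-346856 - 33216) = 790867*(-380072) = -300586402424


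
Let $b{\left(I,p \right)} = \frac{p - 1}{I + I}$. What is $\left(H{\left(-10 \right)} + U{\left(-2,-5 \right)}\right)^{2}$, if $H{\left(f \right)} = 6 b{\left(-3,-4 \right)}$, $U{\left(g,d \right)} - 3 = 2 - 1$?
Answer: $81$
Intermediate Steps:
$U{\left(g,d \right)} = 4$ ($U{\left(g,d \right)} = 3 + \left(2 - 1\right) = 3 + 1 = 4$)
$b{\left(I,p \right)} = \frac{-1 + p}{2 I}$
$H{\left(f \right)} = 5$ ($H{\left(f \right)} = 6 \frac{-1 - 4}{2 \left(-3\right)} = 6 \cdot \frac{1}{2} \left(- \frac{1}{3}\right) \left(-5\right) = 6 \cdot \frac{5}{6} = 5$)
$\left(H{\left(-10 \right)} + U{\left(-2,-5 \right)}\right)^{2} = \left(5 + 4\right)^{2} = 9^{2} = 81$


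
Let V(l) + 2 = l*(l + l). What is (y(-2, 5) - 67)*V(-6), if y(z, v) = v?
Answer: -4340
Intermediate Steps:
V(l) = -2 + 2*l² (V(l) = -2 + l*(l + l) = -2 + l*(2*l) = -2 + 2*l²)
(y(-2, 5) - 67)*V(-6) = (5 - 67)*(-2 + 2*(-6)²) = -62*(-2 + 2*36) = -62*(-2 + 72) = -62*70 = -4340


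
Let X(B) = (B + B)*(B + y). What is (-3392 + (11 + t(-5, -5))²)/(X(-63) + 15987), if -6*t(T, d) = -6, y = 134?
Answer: -3248/7041 ≈ -0.46130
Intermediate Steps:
t(T, d) = 1 (t(T, d) = -⅙*(-6) = 1)
X(B) = 2*B*(134 + B) (X(B) = (B + B)*(B + 134) = (2*B)*(134 + B) = 2*B*(134 + B))
(-3392 + (11 + t(-5, -5))²)/(X(-63) + 15987) = (-3392 + (11 + 1)²)/(2*(-63)*(134 - 63) + 15987) = (-3392 + 12²)/(2*(-63)*71 + 15987) = (-3392 + 144)/(-8946 + 15987) = -3248/7041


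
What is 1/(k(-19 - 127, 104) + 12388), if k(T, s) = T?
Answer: 1/12242 ≈ 8.1686e-5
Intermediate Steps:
1/(k(-19 - 127, 104) + 12388) = 1/((-19 - 127) + 12388) = 1/(-146 + 12388) = 1/12242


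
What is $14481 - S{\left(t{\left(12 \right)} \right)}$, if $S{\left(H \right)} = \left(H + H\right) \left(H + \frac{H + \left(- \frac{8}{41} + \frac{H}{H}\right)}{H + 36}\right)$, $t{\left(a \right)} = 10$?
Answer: $\frac{13462553}{943} \approx 14276.0$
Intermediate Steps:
$S{\left(H \right)} = 2 H \left(H + \frac{\frac{33}{41} + H}{36 + H}\right)$ ($S{\left(H \right)} = 2 H \left(H + \frac{H + \left(\left(-8\right) \frac{1}{41} + 1\right)}{36 + H}\right) = 2 H \left(H + \frac{H + \left(- \frac{8}{41} + 1\right)}{36 + H}\right) = 2 H \left(H + \frac{H + \frac{33}{41}}{36 + H}\right) = 2 H \left(H + \frac{\frac{33}{41} + H}{36 + H}\right)$)
$14481 - S{\left(t{\left(12 \right)} \right)} = 14481 - \frac{2}{41} \cdot 10 \frac{1}{36 + 10} \left(33 + 41 \cdot 10^{2} + 1517 \cdot 10\right) = 14481 - \frac{2}{41} \cdot 10 \cdot \frac{1}{46} \left(33 + 41 \cdot 100 + 15170\right) = 14481 - \frac{2}{41} \cdot 10 \cdot \frac{1}{46} \left(33 + 4100 + 15170\right) = 14481 - \frac{2}{41} \cdot 10 \cdot \frac{1}{46} \cdot 19303 = 14481 - \frac{193030}{943} = \frac{13462553}{943}$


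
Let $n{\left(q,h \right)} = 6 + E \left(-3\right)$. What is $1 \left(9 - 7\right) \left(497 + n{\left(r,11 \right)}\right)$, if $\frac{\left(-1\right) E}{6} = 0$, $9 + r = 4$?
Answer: $1006$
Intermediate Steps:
$r = -5$ ($r = -9 + 4 = -5$)
$E = 0$ ($E = \left(-6\right) 0 = 0$)
$n{\left(q,h \right)} = 6$ ($n{\left(q,h \right)} = 6 + 0 \left(-3\right) = 6 + 0 = 6$)
$1 \left(9 - 7\right) \left(497 + n{\left(r,11 \right)}\right) = 1 \left(9 - 7\right) \left(497 + 6\right) = 1 \cdot 2 \cdot 503 = 2 \cdot 503 = 1006$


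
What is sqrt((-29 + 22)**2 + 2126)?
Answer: 5*sqrt(87) ≈ 46.637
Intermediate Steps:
sqrt((-29 + 22)**2 + 2126) = sqrt((-7)**2 + 2126) = sqrt(49 + 2126) = sqrt(2175) = 5*sqrt(87)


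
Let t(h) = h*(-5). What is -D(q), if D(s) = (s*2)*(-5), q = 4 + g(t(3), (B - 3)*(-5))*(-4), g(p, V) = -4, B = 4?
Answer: 200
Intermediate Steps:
t(h) = -5*h
q = 20 (q = 4 - 4*(-4) = 4 + 16 = 20)
D(s) = -10*s (D(s) = (2*s)*(-5) = -10*s)
-D(q) = -(-10)*20 = -1*(-200) = 200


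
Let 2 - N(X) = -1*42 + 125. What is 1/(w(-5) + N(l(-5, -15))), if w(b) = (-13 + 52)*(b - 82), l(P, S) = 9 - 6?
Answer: -1/3474 ≈ -0.00028785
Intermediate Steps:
l(P, S) = 3
w(b) = -3198 + 39*b (w(b) = 39*(-82 + b) = -3198 + 39*b)
N(X) = -81 (N(X) = 2 - (-1*42 + 125) = 2 - (-42 + 125) = 2 - 1*83 = 2 - 83 = -81)
1/(w(-5) + N(l(-5, -15))) = 1/((-3198 + 39*(-5)) - 81) = 1/((-3198 - 195) - 81) = 1/(-3393 - 81) = 1/(-3474) = -1/3474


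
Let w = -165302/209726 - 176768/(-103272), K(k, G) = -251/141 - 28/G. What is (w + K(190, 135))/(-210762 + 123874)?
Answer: 380802461068/31095322428604005 ≈ 1.2246e-5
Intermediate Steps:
K(k, G) = -251/141 - 28/G (K(k, G) = -251*1/141 - 28/G = -251/141 - 28/G)
w = 1250111089/1353676467 (w = -165302*1/209726 - 176768*(-1/103272) = -82651/104863 + 22096/12909 = 1250111089/1353676467 ≈ 0.92349)
(w + K(190, 135))/(-210762 + 123874) = (1250111089/1353676467 + (-251/141 - 28/135))/(-210762 + 123874) = (1250111089/1353676467 + (-251/141 - 28*1/135))/(-86888) = (1250111089/1353676467 + (-251/141 - 28/135))*(-1/86888) = (1250111089/1353676467 - 12611/6345)*(-1/86888) = -3046419688544/2863025727705*(-1/86888) = 380802461068/31095322428604005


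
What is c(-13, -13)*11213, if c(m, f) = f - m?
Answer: 0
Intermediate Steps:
c(-13, -13)*11213 = (-13 - 1*(-13))*11213 = (-13 + 13)*11213 = 0*11213 = 0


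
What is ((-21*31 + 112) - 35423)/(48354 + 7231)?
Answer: -35962/55585 ≈ -0.64697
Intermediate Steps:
((-21*31 + 112) - 35423)/(48354 + 7231) = ((-651 + 112) - 35423)/55585 = (-539 - 35423)*(1/55585) = -35962*1/55585 = -35962/55585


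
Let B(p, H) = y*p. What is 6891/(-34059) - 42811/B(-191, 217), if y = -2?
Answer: -486910737/4336846 ≈ -112.27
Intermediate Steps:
B(p, H) = -2*p
6891/(-34059) - 42811/B(-191, 217) = 6891/(-34059) - 42811/((-2*(-191))) = 6891*(-1/34059) - 42811/382 = -2297/11353 - 42811*1/382 = -2297/11353 - 42811/382 = -486910737/4336846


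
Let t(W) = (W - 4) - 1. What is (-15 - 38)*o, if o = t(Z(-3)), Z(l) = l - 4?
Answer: 636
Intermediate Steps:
Z(l) = -4 + l
t(W) = -5 + W (t(W) = (-4 + W) - 1 = -5 + W)
o = -12 (o = -5 + (-4 - 3) = -5 - 7 = -12)
(-15 - 38)*o = (-15 - 38)*(-12) = -53*(-12) = 636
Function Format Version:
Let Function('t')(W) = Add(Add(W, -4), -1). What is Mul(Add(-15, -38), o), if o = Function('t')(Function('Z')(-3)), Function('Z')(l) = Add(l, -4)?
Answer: 636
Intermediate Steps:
Function('Z')(l) = Add(-4, l)
Function('t')(W) = Add(-5, W) (Function('t')(W) = Add(Add(-4, W), -1) = Add(-5, W))
o = -12 (o = Add(-5, Add(-4, -3)) = Add(-5, -7) = -12)
Mul(Add(-15, -38), o) = Mul(Add(-15, -38), -12) = Mul(-53, -12) = 636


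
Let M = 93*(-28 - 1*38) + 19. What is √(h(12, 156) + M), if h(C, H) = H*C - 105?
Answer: 16*I*√17 ≈ 65.97*I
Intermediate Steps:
h(C, H) = -105 + C*H (h(C, H) = C*H - 105 = -105 + C*H)
M = -6119 (M = 93*(-28 - 38) + 19 = 93*(-66) + 19 = -6138 + 19 = -6119)
√(h(12, 156) + M) = √((-105 + 12*156) - 6119) = √((-105 + 1872) - 6119) = √(1767 - 6119) = √(-4352) = 16*I*√17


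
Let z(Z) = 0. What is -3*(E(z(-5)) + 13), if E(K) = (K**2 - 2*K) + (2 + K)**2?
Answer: -51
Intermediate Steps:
E(K) = K**2 + (2 + K)**2 - 2*K
-3*(E(z(-5)) + 13) = -3*((4 + 2*0 + 2*0**2) + 13) = -3*((4 + 0 + 2*0) + 13) = -3*((4 + 0 + 0) + 13) = -3*(4 + 13) = -3*17 = -51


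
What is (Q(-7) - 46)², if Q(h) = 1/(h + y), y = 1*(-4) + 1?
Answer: 212521/100 ≈ 2125.2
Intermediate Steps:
y = -3 (y = -4 + 1 = -3)
Q(h) = 1/(-3 + h) (Q(h) = 1/(h - 3) = 1/(-3 + h))
(Q(-7) - 46)² = (1/(-3 - 7) - 46)² = (1/(-10) - 46)² = (-⅒ - 46)² = (-461/10)² = 212521/100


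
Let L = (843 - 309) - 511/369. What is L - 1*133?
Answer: 147458/369 ≈ 399.62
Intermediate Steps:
L = 196535/369 (L = 534 - 511*1/369 = 534 - 511/369 = 196535/369 ≈ 532.62)
L - 1*133 = 196535/369 - 1*133 = 196535/369 - 133 = 147458/369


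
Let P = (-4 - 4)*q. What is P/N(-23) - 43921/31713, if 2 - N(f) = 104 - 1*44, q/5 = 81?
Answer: 50101351/919677 ≈ 54.477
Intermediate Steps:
q = 405 (q = 5*81 = 405)
P = -3240 (P = (-4 - 4)*405 = -8*405 = -3240)
N(f) = -58 (N(f) = 2 - (104 - 1*44) = 2 - (104 - 44) = 2 - 1*60 = 2 - 60 = -58)
P/N(-23) - 43921/31713 = -3240/(-58) - 43921/31713 = -3240*(-1/58) - 43921*1/31713 = 1620/29 - 43921/31713 = 50101351/919677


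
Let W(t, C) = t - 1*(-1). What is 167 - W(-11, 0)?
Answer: 177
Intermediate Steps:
W(t, C) = 1 + t (W(t, C) = t + 1 = 1 + t)
167 - W(-11, 0) = 167 - (1 - 11) = 167 - 1*(-10) = 167 + 10 = 177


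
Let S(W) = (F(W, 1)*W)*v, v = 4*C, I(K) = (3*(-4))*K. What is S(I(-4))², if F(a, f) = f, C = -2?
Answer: 147456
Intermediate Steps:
I(K) = -12*K
v = -8 (v = 4*(-2) = -8)
S(W) = -8*W (S(W) = (1*W)*(-8) = W*(-8) = -8*W)
S(I(-4))² = (-(-96)*(-4))² = (-8*48)² = (-384)² = 147456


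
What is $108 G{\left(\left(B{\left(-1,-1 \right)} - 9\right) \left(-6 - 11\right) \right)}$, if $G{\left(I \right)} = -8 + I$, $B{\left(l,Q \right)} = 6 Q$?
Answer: $26676$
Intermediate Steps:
$108 G{\left(\left(B{\left(-1,-1 \right)} - 9\right) \left(-6 - 11\right) \right)} = 108 \left(-8 + \left(6 \left(-1\right) - 9\right) \left(-6 - 11\right)\right) = 108 \left(-8 + \left(-6 - 9\right) \left(-17\right)\right) = 108 \left(-8 - -255\right) = 108 \left(-8 + 255\right) = 108 \cdot 247 = 26676$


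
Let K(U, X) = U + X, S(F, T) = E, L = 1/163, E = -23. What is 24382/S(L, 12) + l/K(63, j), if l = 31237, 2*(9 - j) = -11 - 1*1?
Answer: -1183345/1794 ≈ -659.61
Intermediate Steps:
L = 1/163 ≈ 0.0061350
S(F, T) = -23
j = 15 (j = 9 - (-11 - 1*1)/2 = 9 - (-11 - 1)/2 = 9 - ½*(-12) = 9 + 6 = 15)
24382/S(L, 12) + l/K(63, j) = 24382/(-23) + 31237/(63 + 15) = 24382*(-1/23) + 31237/78 = -24382/23 + 31237*(1/78) = -24382/23 + 31237/78 = -1183345/1794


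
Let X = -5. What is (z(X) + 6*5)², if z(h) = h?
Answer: 625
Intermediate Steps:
(z(X) + 6*5)² = (-5 + 6*5)² = (-5 + 30)² = 25² = 625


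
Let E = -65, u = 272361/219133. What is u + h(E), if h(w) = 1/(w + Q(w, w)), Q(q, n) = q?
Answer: 35187797/28487290 ≈ 1.2352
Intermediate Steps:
u = 272361/219133 (u = 272361*(1/219133) = 272361/219133 ≈ 1.2429)
h(w) = 1/(2*w) (h(w) = 1/(w + w) = 1/(2*w))
u + h(E) = 272361/219133 + (½)/(-65) = 272361/219133 + (½)*(-1/65) = 272361/219133 - 1/130 = 35187797/28487290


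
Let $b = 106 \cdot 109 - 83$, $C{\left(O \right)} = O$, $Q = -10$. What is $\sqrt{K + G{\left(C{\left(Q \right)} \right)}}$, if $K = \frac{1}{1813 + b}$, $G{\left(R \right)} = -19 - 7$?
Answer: $\frac{i \sqrt{14160703}}{738} \approx 5.099 i$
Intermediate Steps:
$G{\left(R \right)} = -26$ ($G{\left(R \right)} = -19 - 7 = -26$)
$b = 11471$ ($b = 11554 - 83 = 11471$)
$K = \frac{1}{13284}$ ($K = \frac{1}{1813 + 11471} = \frac{1}{13284} \approx 7.5279 \cdot 10^{-5}$)
$\sqrt{K + G{\left(C{\left(Q \right)} \right)}} = \sqrt{\frac{1}{13284} - 26} = \sqrt{- \frac{345383}{13284}} = \frac{i \sqrt{14160703}}{738}$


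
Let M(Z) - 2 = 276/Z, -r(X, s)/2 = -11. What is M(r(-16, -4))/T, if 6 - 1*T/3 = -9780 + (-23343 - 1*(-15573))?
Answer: 40/144837 ≈ 0.00027617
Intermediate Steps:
r(X, s) = 22 (r(X, s) = -2*(-11) = 22)
M(Z) = 2 + 276/Z
T = 52668 (T = 18 - 3*(-9780 + (-23343 - 1*(-15573))) = 18 - 3*(-9780 + (-23343 + 15573)) = 18 - 3*(-9780 - 7770) = 18 - 3*(-17550) = 18 + 52650 = 52668)
M(r(-16, -4))/T = (2 + 276/22)/52668 = (2 + 276*(1/22))*(1/52668) = (2 + 138/11)*(1/52668) = (160/11)*(1/52668) = 40/144837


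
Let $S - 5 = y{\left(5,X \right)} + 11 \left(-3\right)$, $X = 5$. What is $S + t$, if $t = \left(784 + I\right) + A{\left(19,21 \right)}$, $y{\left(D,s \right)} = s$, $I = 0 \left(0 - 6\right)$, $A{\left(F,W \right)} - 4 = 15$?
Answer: $780$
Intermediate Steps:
$A{\left(F,W \right)} = 19$ ($A{\left(F,W \right)} = 4 + 15 = 19$)
$I = 0$ ($I = 0 \left(-6\right) = 0$)
$S = -23$ ($S = 5 + \left(5 + 11 \left(-3\right)\right) = 5 + \left(5 - 33\right) = 5 - 28 = -23$)
$t = 803$ ($t = \left(784 + 0\right) + 19 = 784 + 19 = 803$)
$S + t = -23 + 803 = 780$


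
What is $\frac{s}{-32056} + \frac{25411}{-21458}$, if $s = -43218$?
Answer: $\frac{28199207}{171964412} \approx 0.16398$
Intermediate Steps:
$\frac{s}{-32056} + \frac{25411}{-21458} = - \frac{43218}{-32056} + \frac{25411}{-21458} = \left(-43218\right) \left(- \frac{1}{32056}\right) + 25411 \left(- \frac{1}{21458}\right) = \frac{21609}{16028} - \frac{25411}{21458} = \frac{28199207}{171964412}$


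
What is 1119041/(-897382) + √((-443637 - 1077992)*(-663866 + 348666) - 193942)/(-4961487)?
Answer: -1119041/897382 - √479617266858/4961487 ≈ -1.3866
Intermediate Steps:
1119041/(-897382) + √((-443637 - 1077992)*(-663866 + 348666) - 193942)/(-4961487) = 1119041*(-1/897382) + √(-1521629*(-315200) - 193942)*(-1/4961487) = -1119041/897382 + √(479617460800 - 193942)*(-1/4961487) = -1119041/897382 + √479617266858*(-1/4961487) = -1119041/897382 - √479617266858/4961487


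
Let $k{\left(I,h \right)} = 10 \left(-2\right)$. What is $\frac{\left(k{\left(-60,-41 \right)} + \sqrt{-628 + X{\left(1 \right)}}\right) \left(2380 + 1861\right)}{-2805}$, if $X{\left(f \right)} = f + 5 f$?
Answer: $\frac{16964}{561} - \frac{4241 i \sqrt{622}}{2805} \approx 30.239 - 37.708 i$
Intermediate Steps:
$X{\left(f \right)} = 6 f$
$k{\left(I,h \right)} = -20$
$\frac{\left(k{\left(-60,-41 \right)} + \sqrt{-628 + X{\left(1 \right)}}\right) \left(2380 + 1861\right)}{-2805} = \frac{\left(-20 + \sqrt{-628 + 6 \cdot 1}\right) \left(2380 + 1861\right)}{-2805} = \left(-20 + \sqrt{-628 + 6}\right) 4241 \left(- \frac{1}{2805}\right) = \left(-20 + \sqrt{-622}\right) 4241 \left(- \frac{1}{2805}\right) = \left(-20 + i \sqrt{622}\right) 4241 \left(- \frac{1}{2805}\right) = \left(-84820 + 4241 i \sqrt{622}\right) \left(- \frac{1}{2805}\right) = \frac{16964}{561} - \frac{4241 i \sqrt{622}}{2805}$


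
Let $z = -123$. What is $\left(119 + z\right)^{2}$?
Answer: $16$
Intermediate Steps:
$\left(119 + z\right)^{2} = \left(119 - 123\right)^{2} = \left(-4\right)^{2} = 16$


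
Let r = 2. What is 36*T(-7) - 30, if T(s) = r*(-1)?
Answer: -102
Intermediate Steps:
T(s) = -2 (T(s) = 2*(-1) = -2)
36*T(-7) - 30 = 36*(-2) - 30 = -72 - 30 = -102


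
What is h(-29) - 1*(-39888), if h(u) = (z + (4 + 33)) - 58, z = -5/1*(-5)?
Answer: 39892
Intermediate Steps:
z = 25 (z = -5*(-5) = 25)
h(u) = 4 (h(u) = (25 + (4 + 33)) - 58 = (25 + 37) - 58 = 62 - 58 = 4)
h(-29) - 1*(-39888) = 4 - 1*(-39888) = 4 + 39888 = 39892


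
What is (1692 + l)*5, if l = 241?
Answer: 9665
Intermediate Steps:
(1692 + l)*5 = (1692 + 241)*5 = 1933*5 = 9665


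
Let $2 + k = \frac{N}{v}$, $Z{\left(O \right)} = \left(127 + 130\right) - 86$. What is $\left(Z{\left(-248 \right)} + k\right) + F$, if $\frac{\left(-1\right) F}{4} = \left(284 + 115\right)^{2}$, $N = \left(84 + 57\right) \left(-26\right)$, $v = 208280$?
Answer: $- \frac{66299170733}{104140} \approx -6.3664 \cdot 10^{5}$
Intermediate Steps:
$N = -3666$ ($N = 141 \left(-26\right) = -3666$)
$Z{\left(O \right)} = 171$ ($Z{\left(O \right)} = 257 - 86 = 171$)
$k = - \frac{210113}{104140}$ ($k = -2 - \frac{3666}{208280} = -2 - \frac{1833}{104140} = - \frac{210113}{104140} \approx -2.0176$)
$F = -636804$ ($F = - 4 \left(284 + 115\right)^{2} = - 4 \cdot 399^{2} = \left(-4\right) 159201 = -636804$)
$\left(Z{\left(-248 \right)} + k\right) + F = \left(171 - \frac{210113}{104140}\right) - 636804 = \frac{17597827}{104140} - 636804 = - \frac{66299170733}{104140}$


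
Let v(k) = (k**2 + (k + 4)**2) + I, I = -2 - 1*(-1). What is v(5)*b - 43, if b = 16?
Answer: 1637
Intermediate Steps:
I = -1 (I = -2 + 1 = -1)
v(k) = -1 + k**2 + (4 + k)**2 (v(k) = (k**2 + (k + 4)**2) - 1 = (k**2 + (4 + k)**2) - 1 = -1 + k**2 + (4 + k)**2)
v(5)*b - 43 = (-1 + 5**2 + (4 + 5)**2)*16 - 43 = (-1 + 25 + 9**2)*16 - 43 = (-1 + 25 + 81)*16 - 43 = 105*16 - 43 = 1680 - 43 = 1637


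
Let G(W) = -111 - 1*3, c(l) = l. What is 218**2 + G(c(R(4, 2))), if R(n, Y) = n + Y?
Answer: 47410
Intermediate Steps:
R(n, Y) = Y + n
G(W) = -114 (G(W) = -111 - 3 = -114)
218**2 + G(c(R(4, 2))) = 218**2 - 114 = 47524 - 114 = 47410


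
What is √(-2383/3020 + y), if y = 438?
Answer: √996884635/1510 ≈ 20.910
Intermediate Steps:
√(-2383/3020 + y) = √(-2383/3020 + 438) = √(1320377/3020) = √996884635/1510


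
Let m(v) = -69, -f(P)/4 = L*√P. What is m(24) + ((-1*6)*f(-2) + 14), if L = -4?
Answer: -55 - 96*I*√2 ≈ -55.0 - 135.76*I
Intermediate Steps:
f(P) = 16*√P (f(P) = -(-16)*√P = 16*√P)
m(24) + ((-1*6)*f(-2) + 14) = -69 + ((-1*6)*(16*√(-2)) + 14) = -69 + (-96*I*√2 + 14) = -69 + (14 - 96*I*√2) = -55 - 96*I*√2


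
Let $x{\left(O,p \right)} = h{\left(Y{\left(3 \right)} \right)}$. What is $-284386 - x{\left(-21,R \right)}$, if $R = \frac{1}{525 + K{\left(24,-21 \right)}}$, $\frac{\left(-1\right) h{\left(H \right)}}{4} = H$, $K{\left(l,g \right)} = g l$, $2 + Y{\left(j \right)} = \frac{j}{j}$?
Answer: $-284390$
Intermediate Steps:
$Y{\left(j \right)} = -1$ ($Y{\left(j \right)} = -2 + \frac{j}{j} = -2 + 1 = -1$)
$h{\left(H \right)} = - 4 H$
$R = \frac{1}{21}$ ($R = \frac{1}{525 - 504} = \frac{1}{21} \approx 0.047619$)
$x{\left(O,p \right)} = 4$ ($x{\left(O,p \right)} = \left(-4\right) \left(-1\right) = 4$)
$-284386 - x{\left(-21,R \right)} = -284386 - 4 = -284390$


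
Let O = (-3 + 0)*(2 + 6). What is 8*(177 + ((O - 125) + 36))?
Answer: 512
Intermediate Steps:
O = -24 (O = -3*8 = -24)
8*(177 + ((O - 125) + 36)) = 8*(177 + ((-24 - 125) + 36)) = 8*(177 + (-149 + 36)) = 8*(177 - 113) = 8*64 = 512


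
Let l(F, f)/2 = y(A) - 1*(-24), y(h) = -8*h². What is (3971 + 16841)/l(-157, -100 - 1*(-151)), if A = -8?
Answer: -5203/244 ≈ -21.324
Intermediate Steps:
l(F, f) = -976 (l(F, f) = 2*(-8*(-8)² - 1*(-24)) = 2*(-8*64 + 24) = 2*(-512 + 24) = 2*(-488) = -976)
(3971 + 16841)/l(-157, -100 - 1*(-151)) = (3971 + 16841)/(-976) = 20812*(-1/976) = -5203/244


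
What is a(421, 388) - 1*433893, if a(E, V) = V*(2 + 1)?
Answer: -432729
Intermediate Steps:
a(E, V) = 3*V (a(E, V) = V*3 = 3*V)
a(421, 388) - 1*433893 = 3*388 - 1*433893 = 1164 - 433893 = -432729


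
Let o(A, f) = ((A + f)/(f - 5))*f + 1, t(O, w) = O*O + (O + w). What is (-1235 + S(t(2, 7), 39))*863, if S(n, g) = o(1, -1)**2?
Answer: -1064942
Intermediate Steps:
t(O, w) = O + w + O**2 (t(O, w) = O**2 + (O + w) = O + w + O**2)
o(A, f) = 1 + f*(A + f)/(-5 + f) (o(A, f) = ((A + f)/(-5 + f))*f + 1 = f*(A + f)/(-5 + f) + 1 = 1 + f*(A + f)/(-5 + f))
S(n, g) = 1 (S(n, g) = ((-5 - 1 + (-1)**2 + 1*(-1))/(-5 - 1))**2 = ((-5 - 1 + 1 - 1)/(-6))**2 = (-1/6*(-6))**2 = 1**2 = 1)
(-1235 + S(t(2, 7), 39))*863 = (-1235 + 1)*863 = -1234*863 = -1064942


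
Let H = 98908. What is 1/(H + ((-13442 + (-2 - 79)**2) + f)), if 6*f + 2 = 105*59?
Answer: 6/558355 ≈ 1.0746e-5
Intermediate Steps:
f = 6193/6 (f = -1/3 + (105*59)/6 = -1/3 + (1/6)*6195 = -1/3 + 2065/2 = 6193/6 ≈ 1032.2)
1/(H + ((-13442 + (-2 - 79)**2) + f)) = 1/(98908 + ((-13442 + (-2 - 79)**2) + 6193/6)) = 1/(98908 + ((-13442 + (-81)**2) + 6193/6)) = 1/(98908 + ((-13442 + 6561) + 6193/6)) = 1/(98908 + (-6881 + 6193/6)) = 1/(98908 - 35093/6) = 1/(558355/6) = 6/558355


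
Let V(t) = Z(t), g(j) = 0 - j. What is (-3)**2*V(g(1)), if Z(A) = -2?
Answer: -18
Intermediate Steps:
g(j) = -j
V(t) = -2
(-3)**2*V(g(1)) = (-3)**2*(-2) = 9*(-2) = -18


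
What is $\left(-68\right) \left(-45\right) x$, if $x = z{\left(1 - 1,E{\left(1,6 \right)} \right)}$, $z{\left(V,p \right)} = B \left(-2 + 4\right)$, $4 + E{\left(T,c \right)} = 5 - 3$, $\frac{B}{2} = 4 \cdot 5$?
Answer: $244800$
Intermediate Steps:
$B = 40$ ($B = 2 \cdot 4 \cdot 5 = 2 \cdot 20 = 40$)
$E{\left(T,c \right)} = -2$ ($E{\left(T,c \right)} = -4 + \left(5 - 3\right) = -4 + 2 = -2$)
$z{\left(V,p \right)} = 80$ ($z{\left(V,p \right)} = 40 \left(-2 + 4\right) = 40 \cdot 2 = 80$)
$x = 80$
$\left(-68\right) \left(-45\right) x = \left(-68\right) \left(-45\right) 80 = 3060 \cdot 80 = 244800$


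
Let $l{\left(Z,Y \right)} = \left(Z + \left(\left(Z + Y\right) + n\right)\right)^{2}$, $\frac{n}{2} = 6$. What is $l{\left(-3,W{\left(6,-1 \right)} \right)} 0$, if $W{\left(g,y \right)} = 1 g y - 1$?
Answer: $0$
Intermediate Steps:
$n = 12$ ($n = 2 \cdot 6 = 12$)
$W{\left(g,y \right)} = -1 + g y$ ($W{\left(g,y \right)} = g y - 1 = -1 + g y$)
$l{\left(Z,Y \right)} = \left(12 + Y + 2 Z\right)^{2}$ ($l{\left(Z,Y \right)} = \left(Z + \left(\left(Z + Y\right) + 12\right)\right)^{2} = \left(Z + \left(\left(Y + Z\right) + 12\right)\right)^{2} = \left(Z + \left(12 + Y + Z\right)\right)^{2} = \left(12 + Y + 2 Z\right)^{2}$)
$l{\left(-3,W{\left(6,-1 \right)} \right)} 0 = \left(12 + \left(-1 + 6 \left(-1\right)\right) + 2 \left(-3\right)\right)^{2} \cdot 0 = \left(12 - 7 - 6\right)^{2} \cdot 0 = \left(-1\right)^{2} \cdot 0 = 1 \cdot 0 = 0$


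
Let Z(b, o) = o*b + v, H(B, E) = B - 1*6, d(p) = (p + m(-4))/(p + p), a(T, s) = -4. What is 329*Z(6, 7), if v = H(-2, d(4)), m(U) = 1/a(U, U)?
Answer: 11186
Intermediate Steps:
m(U) = -1/4 (m(U) = 1/(-4) = -1/4)
d(p) = (-1/4 + p)/(2*p) (d(p) = (p - 1/4)/(p + p) = (-1/4 + p)/((2*p)) = (-1/4 + p)*(1/(2*p)) = (-1/4 + p)/(2*p))
H(B, E) = -6 + B (H(B, E) = B - 6 = -6 + B)
v = -8 (v = -6 - 2 = -8)
Z(b, o) = -8 + b*o (Z(b, o) = o*b - 8 = b*o - 8 = -8 + b*o)
329*Z(6, 7) = 329*(-8 + 6*7) = 329*(-8 + 42) = 329*34 = 11186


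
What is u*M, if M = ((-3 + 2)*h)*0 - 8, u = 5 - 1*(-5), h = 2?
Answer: -80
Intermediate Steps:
u = 10 (u = 5 + 5 = 10)
M = -8 (M = ((-3 + 2)*2)*0 - 8 = -1*2*0 - 8 = -2*0 - 8 = 0 - 8 = -8)
u*M = 10*(-8) = -80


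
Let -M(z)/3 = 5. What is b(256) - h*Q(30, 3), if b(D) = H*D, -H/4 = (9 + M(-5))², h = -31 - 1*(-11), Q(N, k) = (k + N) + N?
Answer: -35604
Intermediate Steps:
Q(N, k) = k + 2*N (Q(N, k) = (N + k) + N = k + 2*N)
h = -20 (h = -31 + 11 = -20)
M(z) = -15 (M(z) = -3*5 = -15)
H = -144 (H = -4*(9 - 15)² = -4*(-6)² = -4*36 = -144)
b(D) = -144*D
b(256) - h*Q(30, 3) = -144*256 - (-20)*(3 + 2*30) = -36864 - (-20)*(3 + 60) = -36864 - (-20)*63 = -36864 - 1*(-1260) = -36864 + 1260 = -35604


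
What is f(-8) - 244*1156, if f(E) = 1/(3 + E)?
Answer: -1410321/5 ≈ -2.8206e+5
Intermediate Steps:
f(-8) - 244*1156 = 1/(3 - 8) - 244*1156 = 1/(-5) - 282064 = -⅕ - 282064 = -1410321/5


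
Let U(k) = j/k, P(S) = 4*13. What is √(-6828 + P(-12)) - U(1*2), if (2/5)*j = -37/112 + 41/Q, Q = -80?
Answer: 59/56 + 22*I*√14 ≈ 1.0536 + 82.316*I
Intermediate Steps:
P(S) = 52
j = -59/28 (j = 5*(-37/112 + 41/(-80))/2 = 5*(-37*1/112 + 41*(-1/80))/2 = 5*(-37/112 - 41/80)/2 = (5/2)*(-59/70) = -59/28 ≈ -2.1071)
U(k) = -59/(28*k)
√(-6828 + P(-12)) - U(1*2) = √(-6828 + 52) - (-59)/(28*(1*2)) = √(-6776) - (-59)/(28*2) = 22*I*√14 - (-59)/(28*2) = 22*I*√14 - 1*(-59/56) = 22*I*√14 + 59/56 = 59/56 + 22*I*√14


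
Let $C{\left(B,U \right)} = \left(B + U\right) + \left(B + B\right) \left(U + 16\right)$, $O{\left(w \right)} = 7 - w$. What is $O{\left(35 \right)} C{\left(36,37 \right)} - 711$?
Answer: $-109603$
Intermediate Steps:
$C{\left(B,U \right)} = B + U + 2 B \left(16 + U\right)$ ($C{\left(B,U \right)} = \left(B + U\right) + 2 B \left(16 + U\right) = B + U + 2 B \left(16 + U\right)$)
$O{\left(35 \right)} C{\left(36,37 \right)} - 711 = \left(7 - 35\right) \left(37 + 33 \cdot 36 + 2 \cdot 36 \cdot 37\right) - 711 = \left(7 - 35\right) \left(37 + 1188 + 2664\right) - 711 = \left(-28\right) 3889 - 711 = -108892 - 711 = -109603$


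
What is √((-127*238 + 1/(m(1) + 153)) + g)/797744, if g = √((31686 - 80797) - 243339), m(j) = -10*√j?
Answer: √(-618091331 + 102245*I*√11698)/114077392 ≈ 1.9495e-6 + 0.00021794*I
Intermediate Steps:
g = 5*I*√11698 (g = √(-49111 - 243339) = √(-292450) = 5*I*√11698 ≈ 540.79*I)
√((-127*238 + 1/(m(1) + 153)) + g)/797744 = √((-127*238 + 1/(-10*√1 + 153)) + 5*I*√11698)/797744 = √((-30226 + 1/(-10*1 + 153)) + 5*I*√11698)*(1/797744) = √((-30226 + 1/(-10 + 153)) + 5*I*√11698)*(1/797744) = √((-30226 + 1/143) + 5*I*√11698)*(1/797744) = √(-4322317/143 + 5*I*√11698)*(1/797744) = √(-4322317/143 + 5*I*√11698)/797744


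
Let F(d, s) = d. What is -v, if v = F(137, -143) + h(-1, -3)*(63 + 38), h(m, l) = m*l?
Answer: -440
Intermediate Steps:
h(m, l) = l*m
v = 440 (v = 137 + (-3*(-1))*(63 + 38) = 137 + 3*101 = 137 + 303 = 440)
-v = -1*440 = -440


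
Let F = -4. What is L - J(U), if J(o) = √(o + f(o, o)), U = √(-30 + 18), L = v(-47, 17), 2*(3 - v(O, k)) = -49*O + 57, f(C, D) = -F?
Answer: -1177 - √(4 + 2*I*√3) ≈ -1179.2 - 0.80359*I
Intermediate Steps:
f(C, D) = 4 (f(C, D) = -1*(-4) = 4)
v(O, k) = -51/2 + 49*O/2 (v(O, k) = 3 - (-49*O + 57)/2 = 3 - (57 - 49*O)/2 = 3 + (-57/2 + 49*O/2) = -51/2 + 49*O/2)
L = -1177 (L = -51/2 + (49/2)*(-47) = -51/2 - 2303/2 = -1177)
U = 2*I*√3 (U = √(-12) = 2*I*√3 ≈ 3.4641*I)
J(o) = √(4 + o) (J(o) = √(o + 4) = √(4 + o))
L - J(U) = -1177 - √(4 + 2*I*√3)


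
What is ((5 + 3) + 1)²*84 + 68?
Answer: 6872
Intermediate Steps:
((5 + 3) + 1)²*84 + 68 = (8 + 1)²*84 + 68 = 9²*84 + 68 = 81*84 + 68 = 6804 + 68 = 6872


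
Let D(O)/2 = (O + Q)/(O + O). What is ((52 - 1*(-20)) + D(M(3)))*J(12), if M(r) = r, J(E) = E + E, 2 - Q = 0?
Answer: 1768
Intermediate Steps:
Q = 2 (Q = 2 - 1*0 = 2 + 0 = 2)
J(E) = 2*E
D(O) = (2 + O)/O (D(O) = 2*((O + 2)/(O + O)) = 2*((2 + O)/((2*O))) = 2*((2 + O)*(1/(2*O))) = 2*((2 + O)/(2*O)) = (2 + O)/O)
((52 - 1*(-20)) + D(M(3)))*J(12) = ((52 - 1*(-20)) + (2 + 3)/3)*(2*12) = ((52 + 20) + (1/3)*5)*24 = (72 + 5/3)*24 = (221/3)*24 = 1768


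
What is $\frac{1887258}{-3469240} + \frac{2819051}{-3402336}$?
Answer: $- \frac{2025131290741}{1475440018080} \approx -1.3726$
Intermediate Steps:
$\frac{1887258}{-3469240} + \frac{2819051}{-3402336} = 1887258 \left(- \frac{1}{3469240}\right) + 2819051 \left(- \frac{1}{3402336}\right) = - \frac{943629}{1734620} - \frac{2819051}{3402336} = - \frac{2025131290741}{1475440018080}$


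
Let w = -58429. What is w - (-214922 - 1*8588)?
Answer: 165081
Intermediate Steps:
w - (-214922 - 1*8588) = -58429 - (-214922 - 1*8588) = -58429 - (-214922 - 8588) = -58429 - 1*(-223510) = -58429 + 223510 = 165081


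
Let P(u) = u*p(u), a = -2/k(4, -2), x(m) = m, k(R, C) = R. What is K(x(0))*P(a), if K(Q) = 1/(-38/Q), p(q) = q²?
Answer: 0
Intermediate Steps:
K(Q) = -Q/38
a = -½ (a = -2/4 = -2*¼ = -½ ≈ -0.50000)
P(u) = u³ (P(u) = u*u² = u³)
K(x(0))*P(a) = (-1/38*0)*(-½)³ = 0*(-⅛) = 0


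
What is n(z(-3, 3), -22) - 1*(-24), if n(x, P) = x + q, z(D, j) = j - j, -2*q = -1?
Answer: 49/2 ≈ 24.500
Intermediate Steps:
q = 1/2 (q = -1/2*(-1) = 1/2 ≈ 0.50000)
z(D, j) = 0
n(x, P) = 1/2 + x (n(x, P) = x + 1/2 = 1/2 + x)
n(z(-3, 3), -22) - 1*(-24) = (1/2 + 0) - 1*(-24) = 1/2 + 24 = 49/2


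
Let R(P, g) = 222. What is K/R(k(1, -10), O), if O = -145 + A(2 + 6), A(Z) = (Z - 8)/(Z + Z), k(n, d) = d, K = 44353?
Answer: 44353/222 ≈ 199.79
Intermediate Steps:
A(Z) = (-8 + Z)/(2*Z) (A(Z) = (-8 + Z)/((2*Z)) = (-8 + Z)*(1/(2*Z)) = (-8 + Z)/(2*Z))
O = -145 (O = -145 + (-8 + (2 + 6))/(2*(2 + 6)) = -145 + (½)*(-8 + 8)/8 = -145 + (½)*(⅛)*0 = -145 + 0 = -145)
K/R(k(1, -10), O) = 44353/222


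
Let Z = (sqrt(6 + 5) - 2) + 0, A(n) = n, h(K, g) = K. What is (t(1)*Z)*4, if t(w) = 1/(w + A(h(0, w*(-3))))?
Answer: -8 + 4*sqrt(11) ≈ 5.2665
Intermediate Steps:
t(w) = 1/w (t(w) = 1/(w + 0) = 1/w)
Z = -2 + sqrt(11) (Z = (sqrt(11) - 2) + 0 = (-2 + sqrt(11)) + 0 = -2 + sqrt(11) ≈ 1.3166)
(t(1)*Z)*4 = ((-2 + sqrt(11))/1)*4 = (1*(-2 + sqrt(11)))*4 = (-2 + sqrt(11))*4 = -8 + 4*sqrt(11)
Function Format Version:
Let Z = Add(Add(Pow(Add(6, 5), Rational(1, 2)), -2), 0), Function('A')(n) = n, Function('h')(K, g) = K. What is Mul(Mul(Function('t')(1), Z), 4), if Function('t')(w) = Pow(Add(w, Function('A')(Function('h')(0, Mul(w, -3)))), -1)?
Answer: Add(-8, Mul(4, Pow(11, Rational(1, 2)))) ≈ 5.2665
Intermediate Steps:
Function('t')(w) = Pow(w, -1) (Function('t')(w) = Pow(Add(w, 0), -1) = Pow(w, -1))
Z = Add(-2, Pow(11, Rational(1, 2))) (Z = Add(Add(Pow(11, Rational(1, 2)), -2), 0) = Add(Add(-2, Pow(11, Rational(1, 2))), 0) = Add(-2, Pow(11, Rational(1, 2))) ≈ 1.3166)
Mul(Mul(Function('t')(1), Z), 4) = Mul(Mul(Pow(1, -1), Add(-2, Pow(11, Rational(1, 2)))), 4) = Mul(Mul(1, Add(-2, Pow(11, Rational(1, 2)))), 4) = Mul(Add(-2, Pow(11, Rational(1, 2))), 4) = Add(-8, Mul(4, Pow(11, Rational(1, 2))))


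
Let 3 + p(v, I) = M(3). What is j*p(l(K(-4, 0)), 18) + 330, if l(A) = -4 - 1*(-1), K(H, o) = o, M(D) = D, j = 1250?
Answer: 330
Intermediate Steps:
l(A) = -3 (l(A) = -4 + 1 = -3)
p(v, I) = 0 (p(v, I) = -3 + 3 = 0)
j*p(l(K(-4, 0)), 18) + 330 = 1250*0 + 330 = 0 + 330 = 330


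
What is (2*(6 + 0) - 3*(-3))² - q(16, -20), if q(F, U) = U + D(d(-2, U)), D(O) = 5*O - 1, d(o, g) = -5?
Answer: 487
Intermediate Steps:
D(O) = -1 + 5*O
q(F, U) = -26 + U (q(F, U) = U + (-1 + 5*(-5)) = U + (-1 - 25) = U - 26 = -26 + U)
(2*(6 + 0) - 3*(-3))² - q(16, -20) = (2*(6 + 0) - 3*(-3))² - (-26 - 20) = (2*6 + 9)² - 1*(-46) = (12 + 9)² + 46 = 21² + 46 = 441 + 46 = 487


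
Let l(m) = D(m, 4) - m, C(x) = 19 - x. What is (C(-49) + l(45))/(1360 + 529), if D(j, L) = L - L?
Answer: 23/1889 ≈ 0.012176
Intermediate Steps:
D(j, L) = 0
l(m) = -m (l(m) = 0 - m = -m)
(C(-49) + l(45))/(1360 + 529) = ((19 - 1*(-49)) - 1*45)/(1360 + 529) = ((19 + 49) - 45)/1889 = (68 - 45)*(1/1889) = 23*(1/1889) = 23/1889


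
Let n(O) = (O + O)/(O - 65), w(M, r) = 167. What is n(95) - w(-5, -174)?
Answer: -482/3 ≈ -160.67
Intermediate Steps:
n(O) = 2*O/(-65 + O) (n(O) = (2*O)/(-65 + O) = 2*O/(-65 + O))
n(95) - w(-5, -174) = 2*95/(-65 + 95) - 1*167 = 2*95/30 - 167 = 2*95*(1/30) - 167 = 19/3 - 167 = -482/3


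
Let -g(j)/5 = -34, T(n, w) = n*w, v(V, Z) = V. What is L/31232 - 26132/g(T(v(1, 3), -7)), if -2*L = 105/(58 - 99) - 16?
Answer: -33462274899/217687040 ≈ -153.72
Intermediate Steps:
g(j) = 170 (g(j) = -5*(-34) = 170)
L = 761/82 (L = -(105/(58 - 99) - 16)/2 = -(105/(-41) - 16)/2 = -(-1/41*105 - 16)/2 = -(-105/41 - 16)/2 = -½*(-761/41) = 761/82 ≈ 9.2805)
L/31232 - 26132/g(T(v(1, 3), -7)) = (761/82)/31232 - 26132/170 = (761/82)*(1/31232) - 26132*1/170 = 761/2561024 - 13066/85 = -33462274899/217687040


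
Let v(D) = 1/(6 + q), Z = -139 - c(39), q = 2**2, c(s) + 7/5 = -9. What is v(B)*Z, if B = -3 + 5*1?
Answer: -643/50 ≈ -12.860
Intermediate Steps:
c(s) = -52/5 (c(s) = -7/5 - 9 = -52/5)
q = 4
Z = -643/5 (Z = -139 - 1*(-52/5) = -139 + 52/5 = -643/5 ≈ -128.60)
B = 2 (B = -3 + 5 = 2)
v(D) = 1/10 (v(D) = 1/(6 + 4) = 1/10)
v(B)*Z = (1/10)*(-643/5) = -643/50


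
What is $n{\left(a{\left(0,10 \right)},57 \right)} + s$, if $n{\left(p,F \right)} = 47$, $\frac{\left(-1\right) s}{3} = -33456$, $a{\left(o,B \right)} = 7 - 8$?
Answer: $100415$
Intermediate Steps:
$a{\left(o,B \right)} = -1$ ($a{\left(o,B \right)} = 7 - 8 = -1$)
$s = 100368$ ($s = \left(-3\right) \left(-33456\right) = 100368$)
$n{\left(a{\left(0,10 \right)},57 \right)} + s = 47 + 100368 = 100415$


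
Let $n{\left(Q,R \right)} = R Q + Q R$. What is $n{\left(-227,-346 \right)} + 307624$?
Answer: $464708$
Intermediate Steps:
$n{\left(Q,R \right)} = 2 Q R$ ($n{\left(Q,R \right)} = Q R + Q R = 2 Q R$)
$n{\left(-227,-346 \right)} + 307624 = 2 \left(-227\right) \left(-346\right) + 307624 = 157084 + 307624 = 464708$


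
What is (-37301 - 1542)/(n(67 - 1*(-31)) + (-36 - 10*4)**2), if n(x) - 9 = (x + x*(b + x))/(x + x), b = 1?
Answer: -38843/5835 ≈ -6.6569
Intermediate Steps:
n(x) = 9 + (x + x*(1 + x))/(2*x) (n(x) = 9 + (x + x*(1 + x))/(x + x) = 9 + (x + x*(1 + x))/((2*x)) = 9 + (x + x*(1 + x))*(1/(2*x)) = 9 + (x + x*(1 + x))/(2*x))
(-37301 - 1542)/(n(67 - 1*(-31)) + (-36 - 10*4)**2) = (-37301 - 1542)/((10 + (67 - 1*(-31))/2) + (-36 - 10*4)**2) = -38843/((10 + (67 + 31)/2) + (-36 - 40)**2) = -38843/((10 + (1/2)*98) + (-76)**2) = -38843/((10 + 49) + 5776) = -38843/(59 + 5776) = -38843/5835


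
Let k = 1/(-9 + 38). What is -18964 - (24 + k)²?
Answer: -16434533/841 ≈ -19542.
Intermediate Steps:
k = 1/29 ≈ 0.034483
-18964 - (24 + k)² = -18964 - (24 + 1/29)² = -18964 - (697/29)² = -18964 - 1*485809/841 = -18964 - 485809/841 = -16434533/841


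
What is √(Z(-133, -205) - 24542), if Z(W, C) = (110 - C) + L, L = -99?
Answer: I*√24326 ≈ 155.97*I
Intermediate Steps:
Z(W, C) = 11 - C (Z(W, C) = (110 - C) - 99 = 11 - C)
√(Z(-133, -205) - 24542) = √((11 - 1*(-205)) - 24542) = √((11 + 205) - 24542) = √(216 - 24542) = √(-24326) = I*√24326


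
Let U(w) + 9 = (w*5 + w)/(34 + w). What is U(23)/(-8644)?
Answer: 125/164236 ≈ 0.00076110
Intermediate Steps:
U(w) = -9 + 6*w/(34 + w) (U(w) = -9 + (w*5 + w)/(34 + w) = -9 + (5*w + w)/(34 + w) = -9 + (6*w)/(34 + w) = -9 + 6*w/(34 + w))
U(23)/(-8644) = (3*(-102 - 1*23)/(34 + 23))/(-8644) = (3*(-102 - 23)/57)*(-1/8644) = (3*(1/57)*(-125))*(-1/8644) = -125/19*(-1/8644) = 125/164236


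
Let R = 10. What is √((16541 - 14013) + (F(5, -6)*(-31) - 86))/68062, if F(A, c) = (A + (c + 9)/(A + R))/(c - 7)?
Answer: 2*√3835/170155 ≈ 0.00072789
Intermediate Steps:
F(A, c) = (A + (9 + c)/(10 + A))/(-7 + c) (F(A, c) = (A + (c + 9)/(A + 10))/(c - 7) = (A + (9 + c)/(10 + A))/(-7 + c))
√((16541 - 14013) + (F(5, -6)*(-31) - 86))/68062 = √((16541 - 14013) + (((9 - 6 + 5² + 10*5)/(-70 - 7*5 + 10*(-6) + 5*(-6)))*(-31) - 86))/68062 = √(2528 + (((9 - 6 + 25 + 50)/(-70 - 35 - 60 - 30))*(-31) - 86))*(1/68062) = √(2528 + ((78/(-195))*(-31) - 86))*(1/68062) = √(2528 + (-1/195*78*(-31) - 86))*(1/68062) = √(2528 + (-⅖*(-31) - 86))*(1/68062) = √(2528 + (62/5 - 86))*(1/68062) = √(2528 - 368/5)*(1/68062) = √(12272/5)*(1/68062) = (4*√3835/5)*(1/68062) = 2*√3835/170155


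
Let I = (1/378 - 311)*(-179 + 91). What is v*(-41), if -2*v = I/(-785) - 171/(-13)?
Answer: -1716759749/3857490 ≈ -445.05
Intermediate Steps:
I = 5172508/189 (I = (1/378 - 311)*(-88) = -117557/378*(-88) = 5172508/189 ≈ 27368.)
v = 41872189/3857490 (v = -((5172508/189)/(-785) - 171/(-13))/2 = -((5172508/189)*(-1/785) - 171*(-1/13))/2 = -(-5172508/148365 + 171/13)/2 = -1/2*(-41872189/1928745) = 41872189/3857490 ≈ 10.855)
v*(-41) = (41872189/3857490)*(-41) = -1716759749/3857490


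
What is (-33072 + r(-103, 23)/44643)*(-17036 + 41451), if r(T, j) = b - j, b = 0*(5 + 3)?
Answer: -1567266064495/1941 ≈ -8.0745e+8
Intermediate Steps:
b = 0 (b = 0*8 = 0)
r(T, j) = -j (r(T, j) = 0 - j = -j)
(-33072 + r(-103, 23)/44643)*(-17036 + 41451) = (-33072 - 1*23/44643)*(-17036 + 41451) = (-33072 - 23*1/44643)*24415 = (-33072 - 1/1941)*24415 = -64192753/1941*24415 = -1567266064495/1941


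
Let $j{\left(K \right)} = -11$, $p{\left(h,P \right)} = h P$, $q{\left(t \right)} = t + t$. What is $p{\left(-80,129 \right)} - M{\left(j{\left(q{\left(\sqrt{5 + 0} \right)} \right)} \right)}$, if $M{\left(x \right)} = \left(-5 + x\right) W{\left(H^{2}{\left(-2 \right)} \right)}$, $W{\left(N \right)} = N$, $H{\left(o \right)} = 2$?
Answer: $-10256$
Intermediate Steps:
$q{\left(t \right)} = 2 t$
$p{\left(h,P \right)} = P h$
$M{\left(x \right)} = -20 + 4 x$ ($M{\left(x \right)} = \left(-5 + x\right) 2^{2} = \left(-5 + x\right) 4 = -20 + 4 x$)
$p{\left(-80,129 \right)} - M{\left(j{\left(q{\left(\sqrt{5 + 0} \right)} \right)} \right)} = 129 \left(-80\right) - \left(-20 + 4 \left(-11\right)\right) = -10320 - \left(-20 - 44\right) = -10320 - -64 = -10320 + 64 = -10256$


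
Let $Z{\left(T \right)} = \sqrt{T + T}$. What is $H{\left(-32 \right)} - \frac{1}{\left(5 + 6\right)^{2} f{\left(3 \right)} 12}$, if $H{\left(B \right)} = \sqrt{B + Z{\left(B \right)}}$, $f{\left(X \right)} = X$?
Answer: $- \frac{1}{4356} + 2 \sqrt{-8 + 2 i} \approx 0.7015 + 5.7002 i$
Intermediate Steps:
$Z{\left(T \right)} = \sqrt{2} \sqrt{T}$ ($Z{\left(T \right)} = \sqrt{2 T} = \sqrt{2} \sqrt{T}$)
$H{\left(B \right)} = \sqrt{B + \sqrt{2} \sqrt{B}}$
$H{\left(-32 \right)} - \frac{1}{\left(5 + 6\right)^{2} f{\left(3 \right)} 12} = \sqrt{-32 + \sqrt{2} \sqrt{-32}} - \frac{1}{\left(5 + 6\right)^{2} \cdot 3 \cdot 12} = \sqrt{-32 + \sqrt{2} \cdot 4 i \sqrt{2}} - \frac{1}{11^{2} \cdot 3 \cdot 12} = \sqrt{-32 + 8 i} - \frac{1}{121 \cdot 3 \cdot 12} = \sqrt{-32 + 8 i} - \frac{1}{363 \cdot 12} = \sqrt{-32 + 8 i} - \frac{1}{4356} = - \frac{1}{4356} + \sqrt{-32 + 8 i}$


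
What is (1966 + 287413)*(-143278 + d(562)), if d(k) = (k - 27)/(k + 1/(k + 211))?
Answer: -18011938101118229/434427 ≈ -4.1461e+10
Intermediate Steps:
d(k) = (-27 + k)/(k + 1/(211 + k))
(1966 + 287413)*(-143278 + d(562)) = (1966 + 287413)*(-143278 + (-5697 + 562² + 184*562)/(1 + 562² + 211*562)) = 289379*(-143278 + (-5697 + 315844 + 103408)/(1 + 315844 + 118582)) = 289379*(-143278 + 413555/434427) = 289379*(-62243418151/434427) = -18011938101118229/434427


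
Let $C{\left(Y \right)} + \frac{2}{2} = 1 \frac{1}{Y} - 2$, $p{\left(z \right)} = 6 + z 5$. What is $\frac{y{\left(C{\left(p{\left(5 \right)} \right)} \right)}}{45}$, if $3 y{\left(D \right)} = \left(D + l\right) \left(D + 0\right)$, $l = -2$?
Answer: $\frac{14168}{129735} \approx 0.10921$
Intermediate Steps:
$p{\left(z \right)} = 6 + 5 z$
$C{\left(Y \right)} = -3 + \frac{1}{Y}$ ($C{\left(Y \right)} = -1 - \left(2 - \frac{1}{Y}\right) = -3 + \frac{1}{Y}$)
$y{\left(D \right)} = \frac{D \left(-2 + D\right)}{3}$ ($y{\left(D \right)} = \frac{\left(D - 2\right) \left(D + 0\right)}{3} = \frac{\left(-2 + D\right) D}{3} = \frac{D \left(-2 + D\right)}{3}$)
$\frac{y{\left(C{\left(p{\left(5 \right)} \right)} \right)}}{45} = \frac{\frac{1}{3} \left(-3 + \frac{1}{6 + 5 \cdot 5}\right) \left(-2 - \left(3 - \frac{1}{6 + 5 \cdot 5}\right)\right)}{45} = \frac{\left(-3 + \frac{1}{6 + 25}\right) \left(-2 - \left(3 - \frac{1}{6 + 25}\right)\right)}{3} \cdot \frac{1}{45} = \frac{\left(-3 + \frac{1}{31}\right) \left(-2 - \left(3 - \frac{1}{31}\right)\right)}{3} \cdot \frac{1}{45} = \frac{\left(-3 + \frac{1}{31}\right) \left(-2 + \left(-3 + \frac{1}{31}\right)\right)}{3} \cdot \frac{1}{45} = \frac{1}{3} \left(- \frac{92}{31}\right) \left(-2 - \frac{92}{31}\right) \frac{1}{45} = \frac{1}{3} \left(- \frac{92}{31}\right) \left(- \frac{154}{31}\right) \frac{1}{45} = \frac{14168}{2883} \cdot \frac{1}{45} = \frac{14168}{129735}$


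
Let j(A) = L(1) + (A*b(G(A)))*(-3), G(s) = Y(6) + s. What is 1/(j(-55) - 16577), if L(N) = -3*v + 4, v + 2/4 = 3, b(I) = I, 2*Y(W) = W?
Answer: -2/50321 ≈ -3.9745e-5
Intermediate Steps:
Y(W) = W/2
G(s) = 3 + s (G(s) = (1/2)*6 + s = 3 + s)
v = 5/2 (v = -1/2 + 3 = 5/2 ≈ 2.5000)
L(N) = -7/2 (L(N) = -3*5/2 + 4 = -15/2 + 4 = -7/2)
j(A) = -7/2 - 3*A*(3 + A) (j(A) = -7/2 + (A*(3 + A))*(-3) = -7/2 - 3*A*(3 + A))
1/(j(-55) - 16577) = 1/((-7/2 - 3*(-55)*(3 - 55)) - 16577) = 1/((-7/2 - 3*(-55)*(-52)) - 16577) = 1/((-7/2 - 8580) - 16577) = 1/(-17167/2 - 16577) = 1/(-50321/2) = -2/50321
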